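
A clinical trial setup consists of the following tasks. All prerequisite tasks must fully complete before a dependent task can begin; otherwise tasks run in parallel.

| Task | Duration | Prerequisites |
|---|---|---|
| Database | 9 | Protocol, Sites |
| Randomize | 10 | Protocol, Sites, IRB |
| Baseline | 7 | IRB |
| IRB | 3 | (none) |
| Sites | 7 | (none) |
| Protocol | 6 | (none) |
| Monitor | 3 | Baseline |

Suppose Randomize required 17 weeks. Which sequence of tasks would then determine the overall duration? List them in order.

Sites, Randomize

Actual critical path: Sites→Randomize = 7+10 = 17 ⇒ 17 weeks.
Randomize lies on that path, so at 17 weeks the path becomes 24 weeks.
No other chain overtakes it, so the finish is 24 weeks.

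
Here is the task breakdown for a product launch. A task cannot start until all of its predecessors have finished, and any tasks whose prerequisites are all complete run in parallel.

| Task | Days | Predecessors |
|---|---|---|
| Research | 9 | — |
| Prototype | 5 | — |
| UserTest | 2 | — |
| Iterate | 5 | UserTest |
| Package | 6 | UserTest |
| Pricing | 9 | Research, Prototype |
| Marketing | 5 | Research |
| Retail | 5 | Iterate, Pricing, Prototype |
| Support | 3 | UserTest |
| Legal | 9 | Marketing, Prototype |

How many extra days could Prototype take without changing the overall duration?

Research→Pricing→Retail = 9+9+5 = 23 sets the makespan at 23 days.
Longest path through Prototype: 19 days (earliest finish 5, latest finish 9).
So Prototype can slip 9 − 5 = 4 days.

4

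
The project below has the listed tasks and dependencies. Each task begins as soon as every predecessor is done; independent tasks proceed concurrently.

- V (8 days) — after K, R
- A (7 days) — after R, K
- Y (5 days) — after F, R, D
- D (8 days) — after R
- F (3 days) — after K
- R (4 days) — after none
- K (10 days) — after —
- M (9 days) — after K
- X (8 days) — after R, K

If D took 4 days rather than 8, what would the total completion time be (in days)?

Actual critical path: K→M = 10+9 = 19 ⇒ 19 days.
D is off the critical path — its longest chain is 17 days, giving 2 of slack.
No other chain overtakes it, so the finish is 19 days.

19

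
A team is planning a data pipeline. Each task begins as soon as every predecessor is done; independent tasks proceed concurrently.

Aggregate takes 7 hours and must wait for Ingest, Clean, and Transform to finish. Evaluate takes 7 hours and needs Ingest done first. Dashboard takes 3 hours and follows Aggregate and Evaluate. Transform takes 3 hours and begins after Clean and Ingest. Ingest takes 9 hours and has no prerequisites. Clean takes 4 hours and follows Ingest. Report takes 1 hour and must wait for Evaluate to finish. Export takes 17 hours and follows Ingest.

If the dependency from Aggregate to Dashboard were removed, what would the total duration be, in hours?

26

With the dependency in place, Ingest→Clean→Transform→Aggregate→Dashboard = 9+4+3+7+3 = 26 sets the finish at 26 hours.
Without Aggregate→Dashboard, Dashboard's earliest start moves from 23 to 16.
After: Ingest→Export = 9+17 = 26 → 26 hours.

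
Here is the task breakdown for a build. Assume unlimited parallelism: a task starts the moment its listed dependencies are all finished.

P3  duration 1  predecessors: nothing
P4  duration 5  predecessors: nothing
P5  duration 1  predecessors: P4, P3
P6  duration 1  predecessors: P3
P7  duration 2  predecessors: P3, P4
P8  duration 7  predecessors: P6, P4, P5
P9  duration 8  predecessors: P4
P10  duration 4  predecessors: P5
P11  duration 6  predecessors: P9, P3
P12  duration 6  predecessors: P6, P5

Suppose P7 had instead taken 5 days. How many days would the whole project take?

Actual critical path: P4→P9→P11 = 5+8+6 = 19 ⇒ 19 days.
P7 is off the critical path — its longest chain is 7 days, giving 12 of slack.
No other chain overtakes it, so the finish is 19 days.

19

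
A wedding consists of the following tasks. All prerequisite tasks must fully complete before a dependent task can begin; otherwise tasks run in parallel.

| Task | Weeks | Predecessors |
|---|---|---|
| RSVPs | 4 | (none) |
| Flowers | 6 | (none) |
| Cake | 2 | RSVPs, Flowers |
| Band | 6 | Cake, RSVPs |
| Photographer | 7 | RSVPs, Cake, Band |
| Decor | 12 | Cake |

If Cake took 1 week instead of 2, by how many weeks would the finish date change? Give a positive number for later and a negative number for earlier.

-1

Actual critical path: Flowers→Cake→Band→Photographer = 6+2+6+7 = 21 ⇒ 21 weeks.
Since Cake is critical, the -1 change carries straight to that chain (now 20 weeks).
No other chain overtakes it, so the finish is 20 weeks.
Change in finish: 20 − 21 = -1 weeks.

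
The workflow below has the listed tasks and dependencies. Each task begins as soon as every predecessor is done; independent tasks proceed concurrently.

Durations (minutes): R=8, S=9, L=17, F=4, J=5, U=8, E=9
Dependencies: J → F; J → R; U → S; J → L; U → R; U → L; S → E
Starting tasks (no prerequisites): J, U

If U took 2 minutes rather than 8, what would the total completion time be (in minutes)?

22

As given, the longest chain is U→S→E = 8+9+9 = 26, so the finish is 26 minutes.
U lies on that path, so at 2 minutes the path becomes 20 minutes.
Now J→L = 5+17 = 22 is longest, so the finish becomes 22 minutes.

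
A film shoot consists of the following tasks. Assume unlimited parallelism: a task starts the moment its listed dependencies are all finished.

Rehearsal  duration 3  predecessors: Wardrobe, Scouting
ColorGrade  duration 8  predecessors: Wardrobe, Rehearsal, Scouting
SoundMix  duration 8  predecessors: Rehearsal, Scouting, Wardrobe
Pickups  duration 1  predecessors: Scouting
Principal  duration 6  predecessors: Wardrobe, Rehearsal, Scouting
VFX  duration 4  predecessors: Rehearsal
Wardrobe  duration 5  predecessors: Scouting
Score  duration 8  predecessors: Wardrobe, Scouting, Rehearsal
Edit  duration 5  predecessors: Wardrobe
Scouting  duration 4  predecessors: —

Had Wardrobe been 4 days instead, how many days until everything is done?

Critical path before the change: Scouting→Wardrobe→Rehearsal→Score = 4+5+3+8 = 20 giving 20 days.
Wardrobe is on the critical path; changing it to 4 makes that path 19 days.
The critical path is still Scouting→Wardrobe→Rehearsal→Score; finish is now 19 days.

19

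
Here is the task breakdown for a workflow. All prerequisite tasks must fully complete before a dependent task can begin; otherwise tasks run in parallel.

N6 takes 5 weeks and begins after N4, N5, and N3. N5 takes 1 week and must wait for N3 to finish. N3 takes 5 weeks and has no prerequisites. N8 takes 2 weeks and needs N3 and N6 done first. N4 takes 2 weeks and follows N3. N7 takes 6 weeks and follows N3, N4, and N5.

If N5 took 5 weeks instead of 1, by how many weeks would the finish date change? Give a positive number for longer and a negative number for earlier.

Critical path before the change: N3→N4→N6→N8 = 5+2+5+2 = 14 giving 14 weeks.
N5 has 1 week of float (longest path through it is 13).
Now N3→N5→N6→N8 = 5+5+5+2 = 17 is longest, so the finish becomes 17 weeks.
Change in finish: 17 − 14 = +3 weeks.

3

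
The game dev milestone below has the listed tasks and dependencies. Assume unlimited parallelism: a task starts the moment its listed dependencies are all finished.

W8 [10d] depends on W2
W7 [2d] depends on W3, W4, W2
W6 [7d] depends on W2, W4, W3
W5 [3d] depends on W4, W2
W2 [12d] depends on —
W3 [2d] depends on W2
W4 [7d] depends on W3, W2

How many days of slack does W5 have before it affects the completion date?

W2→W3→W4→W6 = 12+2+7+7 = 28 sets the makespan at 28 days.
W5 finishes as early as 24 and must finish by 28.
Float = 28 − 24 = 4.

4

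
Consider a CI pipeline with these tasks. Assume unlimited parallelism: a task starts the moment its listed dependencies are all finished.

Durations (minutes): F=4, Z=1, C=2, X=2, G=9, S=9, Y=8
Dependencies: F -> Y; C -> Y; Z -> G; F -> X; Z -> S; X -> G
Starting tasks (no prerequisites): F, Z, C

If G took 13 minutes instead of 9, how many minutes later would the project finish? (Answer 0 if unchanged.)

Actual critical path: F→X→G = 4+2+9 = 15 ⇒ 15 minutes.
G is on the critical path; changing it to 13 makes that path 19 minutes.
The critical path is still F→X→G; finish is now 19 minutes.
Change in finish: 19 − 15 = +4 minutes.

4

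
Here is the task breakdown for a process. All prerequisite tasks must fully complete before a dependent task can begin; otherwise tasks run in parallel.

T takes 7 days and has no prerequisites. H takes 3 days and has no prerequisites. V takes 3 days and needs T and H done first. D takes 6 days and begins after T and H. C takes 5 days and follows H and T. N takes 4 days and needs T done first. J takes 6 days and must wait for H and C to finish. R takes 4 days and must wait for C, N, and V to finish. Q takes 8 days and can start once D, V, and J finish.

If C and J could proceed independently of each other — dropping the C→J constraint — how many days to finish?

Original critical path: T→C→J→Q = 7+5+6+8 = 26 ⇒ 26 days.
Without C→J, J's earliest start moves from 12 to 3.
New critical path: T→D→Q = 7+6+8 = 21 ⇒ 21 days.

21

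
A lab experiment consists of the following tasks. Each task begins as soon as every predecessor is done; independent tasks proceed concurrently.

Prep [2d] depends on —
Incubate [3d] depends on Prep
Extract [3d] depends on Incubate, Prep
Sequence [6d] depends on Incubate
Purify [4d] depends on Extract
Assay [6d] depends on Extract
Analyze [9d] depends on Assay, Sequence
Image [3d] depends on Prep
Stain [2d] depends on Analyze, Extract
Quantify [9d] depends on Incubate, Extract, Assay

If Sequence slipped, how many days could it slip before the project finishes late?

Critical path: Prep→Incubate→Extract→Assay→Analyze→Stain = 2+3+3+6+9+2 = 25, so the finish is 25 days.
Longest path through Sequence: 22 days (earliest finish 11, latest finish 14).
Slack of Sequence = 8 − 5 = 3 days.

3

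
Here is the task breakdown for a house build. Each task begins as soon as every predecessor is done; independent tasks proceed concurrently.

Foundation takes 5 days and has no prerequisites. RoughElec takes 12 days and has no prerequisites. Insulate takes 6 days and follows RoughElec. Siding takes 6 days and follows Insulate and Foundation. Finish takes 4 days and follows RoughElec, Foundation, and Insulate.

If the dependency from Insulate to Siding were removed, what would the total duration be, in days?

22

Before: longest chain RoughElec→Insulate→Siding = 12+6+6 = 24, finish 24.
Without Insulate→Siding, Siding's earliest start moves from 18 to 5.
New critical path: RoughElec→Insulate→Finish = 12+6+4 = 22 ⇒ 22 days.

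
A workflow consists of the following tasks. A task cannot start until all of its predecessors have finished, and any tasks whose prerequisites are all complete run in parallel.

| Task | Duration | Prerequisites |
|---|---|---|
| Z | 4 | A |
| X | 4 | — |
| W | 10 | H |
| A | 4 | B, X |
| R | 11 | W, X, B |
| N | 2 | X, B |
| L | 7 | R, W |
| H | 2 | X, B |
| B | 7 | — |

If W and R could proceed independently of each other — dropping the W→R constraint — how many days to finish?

Before: longest chain B→H→W→R→L = 7+2+10+11+7 = 37, finish 37.
Without W→R, R's earliest start moves from 19 to 7.
New critical path: B→H→W→L = 7+2+10+7 = 26 ⇒ 26 days.

26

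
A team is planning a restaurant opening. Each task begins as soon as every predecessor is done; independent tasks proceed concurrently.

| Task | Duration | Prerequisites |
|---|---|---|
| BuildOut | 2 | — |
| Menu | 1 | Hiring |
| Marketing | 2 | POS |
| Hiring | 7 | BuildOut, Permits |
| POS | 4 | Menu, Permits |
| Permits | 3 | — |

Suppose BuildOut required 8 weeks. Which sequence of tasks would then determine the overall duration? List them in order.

As given, the longest chain is Permits→Hiring→Menu→POS→Marketing = 3+7+1+4+2 = 17, so the finish is 17 weeks.
The longest path through BuildOut is only 16 weeks, so BuildOut has float 1.
New critical path: BuildOut→Hiring→Menu→POS→Marketing = 8+7+1+4+2 = 22 ⇒ 22 weeks.

BuildOut, Hiring, Menu, POS, Marketing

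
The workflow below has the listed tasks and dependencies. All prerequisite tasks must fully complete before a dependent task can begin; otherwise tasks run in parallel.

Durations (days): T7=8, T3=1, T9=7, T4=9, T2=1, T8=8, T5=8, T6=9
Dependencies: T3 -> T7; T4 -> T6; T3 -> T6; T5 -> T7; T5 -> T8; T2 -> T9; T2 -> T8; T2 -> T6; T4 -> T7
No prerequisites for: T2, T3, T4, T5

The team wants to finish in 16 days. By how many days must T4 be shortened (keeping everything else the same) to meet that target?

Current finish: 18 days; target: 16.
T4 is on every critical path, so each day cut from T4 cuts the finish by one (this holds down to a finish of 16).
Need 18 − 16 = 2 days off T4 → T4 becomes 7 days, finish becomes 16.

2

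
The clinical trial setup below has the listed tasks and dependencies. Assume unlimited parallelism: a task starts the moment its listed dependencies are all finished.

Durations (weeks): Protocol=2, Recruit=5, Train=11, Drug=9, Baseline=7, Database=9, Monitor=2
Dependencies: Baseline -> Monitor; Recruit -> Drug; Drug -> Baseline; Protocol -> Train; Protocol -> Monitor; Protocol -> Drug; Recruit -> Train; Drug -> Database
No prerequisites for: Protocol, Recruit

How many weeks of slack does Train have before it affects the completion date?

The longest chain is Recruit→Drug→Baseline→Monitor = 5+9+7+2 = 23; overall finish 23 weeks.
The longest chain containing Train totals 16 weeks.
So Train can slip 23 − 16 = 7 weeks.

7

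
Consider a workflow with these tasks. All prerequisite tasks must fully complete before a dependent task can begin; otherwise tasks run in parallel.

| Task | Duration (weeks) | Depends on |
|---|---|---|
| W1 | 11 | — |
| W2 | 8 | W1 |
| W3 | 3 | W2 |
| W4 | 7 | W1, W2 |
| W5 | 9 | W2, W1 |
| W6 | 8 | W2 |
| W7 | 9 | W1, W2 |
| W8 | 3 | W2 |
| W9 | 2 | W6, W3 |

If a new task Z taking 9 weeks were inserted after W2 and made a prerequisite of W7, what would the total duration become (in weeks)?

Originally the project takes 29 weeks.
With Z inserted, W7 now waits for max(W1, W2, Z).
New critical path: W1→W2→Z→W7 = 11+8+9+9 = 37 ⇒ 37 weeks.

37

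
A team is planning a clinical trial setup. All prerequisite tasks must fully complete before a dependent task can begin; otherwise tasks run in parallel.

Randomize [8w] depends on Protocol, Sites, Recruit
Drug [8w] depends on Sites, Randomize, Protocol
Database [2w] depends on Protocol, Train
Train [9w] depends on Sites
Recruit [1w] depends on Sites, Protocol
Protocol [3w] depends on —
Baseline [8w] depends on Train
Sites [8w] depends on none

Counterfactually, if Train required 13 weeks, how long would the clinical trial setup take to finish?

The binding path is Sites→Train→Baseline = 8+9+8 = 25; finish at 25 weeks.
Since Train is critical, the +4 change carries straight to that chain (now 29 weeks).
No other chain overtakes it, so the finish is 29 weeks.

29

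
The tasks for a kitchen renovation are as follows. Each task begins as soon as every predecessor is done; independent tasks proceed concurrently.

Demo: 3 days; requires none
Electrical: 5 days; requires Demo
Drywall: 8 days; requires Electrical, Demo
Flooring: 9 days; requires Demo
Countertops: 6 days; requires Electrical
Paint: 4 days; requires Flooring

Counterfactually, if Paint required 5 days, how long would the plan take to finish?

17

As given, the longest chain is Demo→Flooring→Paint = 3+9+4 = 16, so the finish is 16 days.
Since Paint is critical, the +1 change carries straight to that chain (now 17 days).
That remains the longest chain; total 17 days.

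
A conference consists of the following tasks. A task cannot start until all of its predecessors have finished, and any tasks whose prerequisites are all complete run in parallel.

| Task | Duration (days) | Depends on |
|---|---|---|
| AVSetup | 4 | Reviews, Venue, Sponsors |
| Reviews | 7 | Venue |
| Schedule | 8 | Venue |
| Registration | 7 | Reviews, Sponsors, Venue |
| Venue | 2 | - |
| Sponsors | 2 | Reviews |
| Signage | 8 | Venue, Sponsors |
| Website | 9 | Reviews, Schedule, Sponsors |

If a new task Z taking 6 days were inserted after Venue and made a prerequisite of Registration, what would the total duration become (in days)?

Originally the conference takes 20 days.
With Z inserted, Registration now waits for max(Reviews, Sponsors, Venue, Z).
New critical path: Venue→Reviews→Sponsors→Website = 2+7+2+9 = 20 ⇒ 20 days.

20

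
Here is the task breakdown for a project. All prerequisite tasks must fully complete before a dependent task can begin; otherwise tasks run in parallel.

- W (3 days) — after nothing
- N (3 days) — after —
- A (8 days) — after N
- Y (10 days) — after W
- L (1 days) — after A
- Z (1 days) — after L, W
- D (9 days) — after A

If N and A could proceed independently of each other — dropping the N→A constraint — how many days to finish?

With the dependency in place, N→A→D = 3+8+9 = 20 sets the finish at 20 days.
Without N→A, A's earliest start moves from 3 to 0.
After: A→D = 8+9 = 17 → 17 days.

17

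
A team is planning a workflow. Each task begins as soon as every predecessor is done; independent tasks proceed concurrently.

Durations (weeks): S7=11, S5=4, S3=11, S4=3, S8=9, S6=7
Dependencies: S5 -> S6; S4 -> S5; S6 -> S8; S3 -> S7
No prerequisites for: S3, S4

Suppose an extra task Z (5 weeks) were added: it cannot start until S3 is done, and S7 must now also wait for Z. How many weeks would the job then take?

Originally the job takes 23 weeks.
With Z inserted, S7 now waits for max(S3, Z).
New critical path: S3→Z→S7 = 11+5+11 = 27 ⇒ 27 weeks.

27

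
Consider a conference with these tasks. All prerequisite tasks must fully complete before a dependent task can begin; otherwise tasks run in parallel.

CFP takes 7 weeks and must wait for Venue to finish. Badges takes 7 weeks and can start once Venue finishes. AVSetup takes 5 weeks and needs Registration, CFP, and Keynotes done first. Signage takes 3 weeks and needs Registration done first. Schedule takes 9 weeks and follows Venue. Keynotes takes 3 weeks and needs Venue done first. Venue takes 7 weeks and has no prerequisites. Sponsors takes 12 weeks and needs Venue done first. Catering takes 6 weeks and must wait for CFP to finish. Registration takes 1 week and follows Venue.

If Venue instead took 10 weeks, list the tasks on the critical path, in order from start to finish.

Critical path before the change: Venue→CFP→Catering = 7+7+6 = 20 giving 20 weeks.
Since Venue is critical, the +3 change carries straight to that chain (now 23 weeks).
No other chain overtakes it, so the finish is 23 weeks.

Venue, CFP, Catering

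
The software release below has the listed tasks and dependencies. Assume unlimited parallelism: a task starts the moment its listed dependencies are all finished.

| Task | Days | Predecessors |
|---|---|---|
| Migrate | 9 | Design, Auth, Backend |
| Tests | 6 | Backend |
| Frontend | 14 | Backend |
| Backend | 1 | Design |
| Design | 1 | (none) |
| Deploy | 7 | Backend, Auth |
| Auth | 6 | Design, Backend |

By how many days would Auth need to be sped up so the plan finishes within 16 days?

Current finish: 17 days; target: 16.
Auth is on every critical path, so each day cut from Auth cuts the finish by one (this holds down to a finish of 16).
Need 17 − 16 = 1 day off Auth → Auth becomes 5 days, finish becomes 16.

1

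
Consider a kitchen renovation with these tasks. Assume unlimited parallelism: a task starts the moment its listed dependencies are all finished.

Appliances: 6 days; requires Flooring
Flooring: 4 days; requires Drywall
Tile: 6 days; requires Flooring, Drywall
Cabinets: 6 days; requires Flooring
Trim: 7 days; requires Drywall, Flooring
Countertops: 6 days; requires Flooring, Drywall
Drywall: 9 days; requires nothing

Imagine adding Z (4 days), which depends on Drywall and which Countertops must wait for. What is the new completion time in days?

Originally the schedule takes 20 days.
With Z inserted, Countertops now waits for max(Flooring, Drywall, Z).
New critical path: Drywall→Flooring→Trim = 9+4+7 = 20 ⇒ 20 days.

20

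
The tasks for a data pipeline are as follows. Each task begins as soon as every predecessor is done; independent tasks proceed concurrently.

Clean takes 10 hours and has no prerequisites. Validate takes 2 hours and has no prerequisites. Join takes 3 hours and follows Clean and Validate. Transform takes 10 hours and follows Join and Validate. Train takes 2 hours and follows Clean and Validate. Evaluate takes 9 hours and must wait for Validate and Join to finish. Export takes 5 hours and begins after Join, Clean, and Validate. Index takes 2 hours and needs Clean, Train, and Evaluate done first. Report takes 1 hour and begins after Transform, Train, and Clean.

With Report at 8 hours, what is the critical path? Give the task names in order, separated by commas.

The binding path is Clean→Join→Transform→Report = 10+3+10+1 = 24; finish at 24 hours.
Report is on the critical path; changing it to 8 makes that path 31 hours.
That remains the longest chain; total 31 hours.

Clean, Join, Transform, Report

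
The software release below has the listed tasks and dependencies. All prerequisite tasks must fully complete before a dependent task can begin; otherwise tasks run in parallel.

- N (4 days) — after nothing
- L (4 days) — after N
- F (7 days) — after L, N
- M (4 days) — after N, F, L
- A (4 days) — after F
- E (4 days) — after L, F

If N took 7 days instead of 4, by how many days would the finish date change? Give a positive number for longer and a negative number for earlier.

Critical path before the change: N→L→F→M = 4+4+7+4 = 19 giving 19 days.
N lies on that path, so at 7 days the path becomes 22 days.
No other chain overtakes it, so the finish is 22 days.
Change in finish: 22 − 19 = +3 days.

3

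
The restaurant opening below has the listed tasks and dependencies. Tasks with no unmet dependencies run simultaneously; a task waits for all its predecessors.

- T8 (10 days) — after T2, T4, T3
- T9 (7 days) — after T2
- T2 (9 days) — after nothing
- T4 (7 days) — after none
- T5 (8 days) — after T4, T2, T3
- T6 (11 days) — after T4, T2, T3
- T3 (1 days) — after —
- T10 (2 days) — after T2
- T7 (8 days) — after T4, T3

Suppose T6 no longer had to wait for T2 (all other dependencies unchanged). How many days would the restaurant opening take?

19

With the dependency in place, T2→T6 = 9+11 = 20 sets the finish at 20 days.
Without T2→T6, T6's earliest start moves from 9 to 7.
New critical path: T2→T8 = 9+10 = 19 ⇒ 19 days.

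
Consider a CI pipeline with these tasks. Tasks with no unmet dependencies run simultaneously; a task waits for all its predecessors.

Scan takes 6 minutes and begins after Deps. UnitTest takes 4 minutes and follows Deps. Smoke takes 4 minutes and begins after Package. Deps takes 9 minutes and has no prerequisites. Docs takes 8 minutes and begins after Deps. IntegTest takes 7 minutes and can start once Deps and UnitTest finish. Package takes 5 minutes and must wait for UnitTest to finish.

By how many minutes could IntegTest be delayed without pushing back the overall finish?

2

Critical path: Deps→UnitTest→Package→Smoke = 9+4+5+4 = 22, so the finish is 22 minutes.
IntegTest finishes as early as 20 and must finish by 22.
So IntegTest can slip 22 − 20 = 2 minutes.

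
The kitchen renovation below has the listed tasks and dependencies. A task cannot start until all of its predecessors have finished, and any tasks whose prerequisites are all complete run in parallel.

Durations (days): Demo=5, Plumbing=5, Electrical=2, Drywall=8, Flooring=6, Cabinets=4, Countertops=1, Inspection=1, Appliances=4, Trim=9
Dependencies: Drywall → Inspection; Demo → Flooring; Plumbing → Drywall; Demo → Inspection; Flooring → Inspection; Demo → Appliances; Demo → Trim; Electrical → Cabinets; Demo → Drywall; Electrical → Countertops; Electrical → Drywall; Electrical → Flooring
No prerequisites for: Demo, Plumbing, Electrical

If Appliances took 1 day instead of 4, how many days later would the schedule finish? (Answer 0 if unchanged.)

0

The binding path is Demo→Drywall→Inspection = 5+8+1 = 14; finish at 14 days.
The longest path through Appliances is only 9 days, so Appliances has float 5.
No other chain overtakes it, so the finish is 14 days.
Change in finish: 14 − 14 = +0 days.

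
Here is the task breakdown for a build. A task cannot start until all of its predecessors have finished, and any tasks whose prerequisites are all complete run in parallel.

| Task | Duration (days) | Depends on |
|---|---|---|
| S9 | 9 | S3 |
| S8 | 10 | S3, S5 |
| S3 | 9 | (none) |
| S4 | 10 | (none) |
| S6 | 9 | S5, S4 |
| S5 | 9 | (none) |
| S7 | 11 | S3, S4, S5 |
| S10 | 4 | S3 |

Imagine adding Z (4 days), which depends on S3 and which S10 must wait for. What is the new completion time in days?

Originally the job takes 21 days.
With Z inserted, S10 now waits for max(S3, Z).
New critical path: S4→S7 = 10+11 = 21 ⇒ 21 days.

21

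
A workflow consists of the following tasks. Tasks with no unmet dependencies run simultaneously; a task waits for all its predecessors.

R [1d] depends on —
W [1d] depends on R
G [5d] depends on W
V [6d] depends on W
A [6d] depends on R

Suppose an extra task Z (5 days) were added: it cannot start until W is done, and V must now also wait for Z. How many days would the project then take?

Originally the project takes 8 days.
With Z inserted, V now waits for max(W, Z).
New critical path: R→W→Z→V = 1+1+5+6 = 13 ⇒ 13 days.

13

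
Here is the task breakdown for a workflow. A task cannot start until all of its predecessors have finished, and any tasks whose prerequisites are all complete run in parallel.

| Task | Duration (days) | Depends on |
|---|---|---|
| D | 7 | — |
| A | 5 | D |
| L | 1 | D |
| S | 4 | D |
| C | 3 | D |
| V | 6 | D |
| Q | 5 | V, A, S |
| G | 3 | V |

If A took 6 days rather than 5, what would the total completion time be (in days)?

Actual critical path: D→V→Q = 7+6+5 = 18 ⇒ 18 days.
The longest path through A is only 17 days, so A has float 1.
The binding chain switches to D→A→Q = 7+6+5 = 18; finish 18 days.

18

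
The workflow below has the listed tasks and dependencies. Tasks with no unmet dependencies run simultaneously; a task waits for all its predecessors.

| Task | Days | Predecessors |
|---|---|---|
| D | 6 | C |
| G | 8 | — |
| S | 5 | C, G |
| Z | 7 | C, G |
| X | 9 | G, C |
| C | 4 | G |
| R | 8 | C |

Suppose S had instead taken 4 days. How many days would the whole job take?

21

The binding path is G→C→X = 8+4+9 = 21; finish at 21 days.
S is off the critical path — its longest chain is 17 days, giving 4 of slack.
No other chain overtakes it, so the finish is 21 days.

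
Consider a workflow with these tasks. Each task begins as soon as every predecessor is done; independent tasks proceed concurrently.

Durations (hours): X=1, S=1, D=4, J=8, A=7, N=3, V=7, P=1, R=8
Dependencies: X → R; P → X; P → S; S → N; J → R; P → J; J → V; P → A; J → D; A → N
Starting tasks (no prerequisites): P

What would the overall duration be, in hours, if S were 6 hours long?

As given, the longest chain is P→J→R = 1+8+8 = 17, so the finish is 17 hours.
S has 12 hours of float (longest path through it is 5).
The critical path is still P→J→R; finish is now 17 hours.

17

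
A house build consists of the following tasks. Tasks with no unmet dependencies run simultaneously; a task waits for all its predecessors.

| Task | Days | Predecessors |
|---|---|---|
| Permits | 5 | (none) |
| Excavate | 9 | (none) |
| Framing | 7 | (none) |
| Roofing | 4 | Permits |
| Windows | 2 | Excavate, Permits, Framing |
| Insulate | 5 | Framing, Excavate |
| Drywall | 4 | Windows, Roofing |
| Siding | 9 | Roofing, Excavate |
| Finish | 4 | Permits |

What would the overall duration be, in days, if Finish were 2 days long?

As given, the longest chain is Permits→Roofing→Siding = 5+4+9 = 18, so the finish is 18 days.
Finish has 9 days of float (longest path through it is 9).
That remains the longest chain; total 18 days.

18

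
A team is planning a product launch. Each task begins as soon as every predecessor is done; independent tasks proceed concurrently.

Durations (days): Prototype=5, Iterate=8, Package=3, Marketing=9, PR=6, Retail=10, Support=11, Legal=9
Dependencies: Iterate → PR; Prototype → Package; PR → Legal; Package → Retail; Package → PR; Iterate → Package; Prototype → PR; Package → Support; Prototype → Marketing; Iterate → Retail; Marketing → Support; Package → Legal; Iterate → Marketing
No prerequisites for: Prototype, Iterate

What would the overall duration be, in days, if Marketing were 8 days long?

27

As given, the longest chain is Iterate→Marketing→Support = 8+9+11 = 28, so the finish is 28 days.
Since Marketing is critical, the -1 change carries straight to that chain (now 27 days).
That remains the longest chain; total 27 days.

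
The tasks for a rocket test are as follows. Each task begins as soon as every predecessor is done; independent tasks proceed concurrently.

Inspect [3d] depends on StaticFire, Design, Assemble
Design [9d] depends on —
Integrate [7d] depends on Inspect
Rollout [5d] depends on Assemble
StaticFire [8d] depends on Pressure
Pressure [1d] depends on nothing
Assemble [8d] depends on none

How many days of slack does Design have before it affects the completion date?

The longest chain is Design→Inspect→Integrate = 9+3+7 = 19; overall finish 19 days.
Design finishes as early as 9 and must finish by 9.
Float = 19 − 19 = 0.

0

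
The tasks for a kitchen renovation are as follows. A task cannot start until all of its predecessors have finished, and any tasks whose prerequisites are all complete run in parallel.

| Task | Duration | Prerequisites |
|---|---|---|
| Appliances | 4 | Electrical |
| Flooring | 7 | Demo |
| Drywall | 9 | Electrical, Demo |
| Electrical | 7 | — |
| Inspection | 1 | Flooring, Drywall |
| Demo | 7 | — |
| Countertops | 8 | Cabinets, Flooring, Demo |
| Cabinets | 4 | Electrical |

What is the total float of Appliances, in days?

The longest chain is Demo→Flooring→Countertops = 7+7+8 = 22; overall finish 22 days.
The longest chain containing Appliances totals 11 days.
Slack of Appliances = 18 − 7 = 11 days.

11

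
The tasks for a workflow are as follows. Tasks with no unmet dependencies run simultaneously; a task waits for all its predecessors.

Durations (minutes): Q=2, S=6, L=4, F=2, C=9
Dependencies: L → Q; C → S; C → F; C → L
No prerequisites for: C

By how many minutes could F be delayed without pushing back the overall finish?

4

Critical path: C→S = 9+6 = 15, so the finish is 15 minutes.
F finishes as early as 11 and must finish by 15.
So F can slip 15 − 11 = 4 minutes.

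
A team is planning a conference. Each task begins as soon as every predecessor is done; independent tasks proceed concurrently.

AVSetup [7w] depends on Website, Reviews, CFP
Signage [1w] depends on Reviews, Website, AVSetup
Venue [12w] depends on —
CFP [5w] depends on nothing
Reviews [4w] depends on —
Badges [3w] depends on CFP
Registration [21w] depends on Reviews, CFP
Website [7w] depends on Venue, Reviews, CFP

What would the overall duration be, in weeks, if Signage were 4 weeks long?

30

Critical path before the change: Venue→Website→AVSetup→Signage = 12+7+7+1 = 27 giving 27 weeks.
Since Signage is critical, the +3 change carries straight to that chain (now 30 weeks).
The critical path is still Venue→Website→AVSetup→Signage; finish is now 30 weeks.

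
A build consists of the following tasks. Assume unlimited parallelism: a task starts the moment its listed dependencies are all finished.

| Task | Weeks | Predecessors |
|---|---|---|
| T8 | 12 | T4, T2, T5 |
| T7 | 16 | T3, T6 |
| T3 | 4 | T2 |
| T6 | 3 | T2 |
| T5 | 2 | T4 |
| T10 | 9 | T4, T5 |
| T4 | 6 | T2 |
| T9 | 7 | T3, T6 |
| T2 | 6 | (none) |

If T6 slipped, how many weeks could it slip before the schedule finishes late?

1

Critical path: T2→T3→T7 = 6+4+16 = 26, so the finish is 26 weeks.
The longest chain containing T6 totals 25 weeks.
Float = 26 − 25 = 1.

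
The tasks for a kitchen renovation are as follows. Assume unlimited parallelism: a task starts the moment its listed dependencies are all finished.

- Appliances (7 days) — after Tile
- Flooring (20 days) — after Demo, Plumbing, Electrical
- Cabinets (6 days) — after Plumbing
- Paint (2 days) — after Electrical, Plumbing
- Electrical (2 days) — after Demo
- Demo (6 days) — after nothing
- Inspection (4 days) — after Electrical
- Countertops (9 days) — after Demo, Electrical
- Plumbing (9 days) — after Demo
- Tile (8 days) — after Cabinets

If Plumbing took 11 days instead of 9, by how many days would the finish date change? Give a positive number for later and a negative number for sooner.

Critical path before the change: Demo→Plumbing→Cabinets→Tile→Appliances = 6+9+6+8+7 = 36 giving 36 days.
Since Plumbing is critical, the +2 change carries straight to that chain (now 38 days).
The critical path is still Demo→Plumbing→Cabinets→Tile→Appliances; finish is now 38 days.
Change in finish: 38 − 36 = +2 days.

2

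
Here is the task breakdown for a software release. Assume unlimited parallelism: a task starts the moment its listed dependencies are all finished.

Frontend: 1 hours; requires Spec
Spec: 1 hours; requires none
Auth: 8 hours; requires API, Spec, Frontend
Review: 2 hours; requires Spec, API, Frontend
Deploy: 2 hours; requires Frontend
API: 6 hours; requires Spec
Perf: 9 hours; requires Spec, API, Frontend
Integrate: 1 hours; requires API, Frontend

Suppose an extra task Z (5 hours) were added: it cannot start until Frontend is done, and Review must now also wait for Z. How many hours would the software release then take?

16

Originally the software release takes 16 hours.
With Z inserted, Review now waits for max(Spec, API, Frontend, Z).
New critical path: Spec→API→Perf = 1+6+9 = 16 ⇒ 16 hours.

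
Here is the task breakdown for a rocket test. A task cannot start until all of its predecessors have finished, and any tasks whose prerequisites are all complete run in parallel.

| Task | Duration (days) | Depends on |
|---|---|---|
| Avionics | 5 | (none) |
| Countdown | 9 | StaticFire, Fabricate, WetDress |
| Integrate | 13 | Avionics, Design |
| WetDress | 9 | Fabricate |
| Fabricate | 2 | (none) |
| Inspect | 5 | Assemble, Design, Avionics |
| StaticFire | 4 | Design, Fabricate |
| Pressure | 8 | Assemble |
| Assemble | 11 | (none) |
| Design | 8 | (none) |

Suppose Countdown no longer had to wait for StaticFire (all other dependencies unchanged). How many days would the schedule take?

With the dependency in place, Design→StaticFire→Countdown = 8+4+9 = 21 sets the finish at 21 days.
Without StaticFire→Countdown, Countdown's earliest start moves from 12 to 11.
New critical path: Design→Integrate = 8+13 = 21 ⇒ 21 days.

21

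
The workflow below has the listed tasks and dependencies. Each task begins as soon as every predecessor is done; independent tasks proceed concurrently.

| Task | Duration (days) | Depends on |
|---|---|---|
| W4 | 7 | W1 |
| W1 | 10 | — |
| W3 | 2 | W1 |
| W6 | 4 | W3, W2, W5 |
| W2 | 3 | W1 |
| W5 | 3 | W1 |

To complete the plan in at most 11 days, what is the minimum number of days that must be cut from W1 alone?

Current finish: 17 days; target: 11.
W1 is on every critical path, so each day cut from W1 cuts the finish by one (this holds down to a finish of 8).
Need 17 − 11 = 6 days off W1 → W1 becomes 4 days, finish becomes 11.

6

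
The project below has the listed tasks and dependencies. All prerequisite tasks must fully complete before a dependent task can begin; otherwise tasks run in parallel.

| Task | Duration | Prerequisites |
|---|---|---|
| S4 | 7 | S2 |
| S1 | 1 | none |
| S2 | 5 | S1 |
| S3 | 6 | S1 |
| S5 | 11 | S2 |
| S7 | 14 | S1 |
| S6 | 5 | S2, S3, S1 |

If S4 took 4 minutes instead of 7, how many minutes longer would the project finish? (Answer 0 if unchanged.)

0

Baseline: S1→S2→S5 = 1+5+11 = 17 → 17 minutes.
S4 is off the critical path — its longest chain is 13 minutes, giving 4 of slack.
No other chain overtakes it, so the finish is 17 minutes.
Change in finish: 17 − 17 = +0 minutes.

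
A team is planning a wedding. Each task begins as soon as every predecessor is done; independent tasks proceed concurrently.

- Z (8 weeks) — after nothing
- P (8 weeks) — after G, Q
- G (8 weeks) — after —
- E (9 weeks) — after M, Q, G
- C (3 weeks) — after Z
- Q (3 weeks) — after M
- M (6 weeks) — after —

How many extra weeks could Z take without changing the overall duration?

M→Q→E = 6+3+9 = 18 sets the makespan at 18 weeks.
Z finishes as early as 8 and must finish by 15.
Slack of Z = 7 − 0 = 7 weeks.

7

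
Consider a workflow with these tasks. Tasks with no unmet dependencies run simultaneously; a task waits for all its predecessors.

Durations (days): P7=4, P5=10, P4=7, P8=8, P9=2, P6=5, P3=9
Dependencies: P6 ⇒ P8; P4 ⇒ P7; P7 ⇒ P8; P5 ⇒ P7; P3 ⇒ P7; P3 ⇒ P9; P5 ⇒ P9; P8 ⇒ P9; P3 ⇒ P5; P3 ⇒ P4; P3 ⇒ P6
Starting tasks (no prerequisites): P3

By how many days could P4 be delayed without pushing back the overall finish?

3

Critical path: P3→P5→P7→P8→P9 = 9+10+4+8+2 = 33, so the finish is 33 days.
P4 finishes as early as 16 and must finish by 19.
Slack of P4 = 12 − 9 = 3 days.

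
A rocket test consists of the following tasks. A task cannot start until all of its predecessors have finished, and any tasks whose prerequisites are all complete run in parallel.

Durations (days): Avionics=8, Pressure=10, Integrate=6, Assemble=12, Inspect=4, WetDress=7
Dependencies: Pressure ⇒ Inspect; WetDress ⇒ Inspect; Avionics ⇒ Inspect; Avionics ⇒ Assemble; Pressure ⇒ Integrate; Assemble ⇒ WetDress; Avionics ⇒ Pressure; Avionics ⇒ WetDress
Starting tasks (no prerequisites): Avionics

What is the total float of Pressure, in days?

7

Critical path: Avionics→Assemble→WetDress→Inspect = 8+12+7+4 = 31, so the finish is 31 days.
Longest path through Pressure: 24 days (earliest finish 18, latest finish 25).
Float = 31 − 24 = 7.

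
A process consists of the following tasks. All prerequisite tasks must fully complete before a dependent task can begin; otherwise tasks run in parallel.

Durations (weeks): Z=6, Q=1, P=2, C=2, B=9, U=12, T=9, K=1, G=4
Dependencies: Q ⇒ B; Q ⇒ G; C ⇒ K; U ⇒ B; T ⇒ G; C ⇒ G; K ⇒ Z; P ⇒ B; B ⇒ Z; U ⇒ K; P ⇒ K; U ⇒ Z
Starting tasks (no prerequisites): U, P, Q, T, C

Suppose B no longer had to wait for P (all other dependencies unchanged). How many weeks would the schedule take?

27

Before: longest chain U→B→Z = 12+9+6 = 27, finish 27.
Dropping P→B doesn't change B's earliest start (12); another predecessor still binds.
New critical path: U→B→Z = 12+9+6 = 27 ⇒ 27 weeks.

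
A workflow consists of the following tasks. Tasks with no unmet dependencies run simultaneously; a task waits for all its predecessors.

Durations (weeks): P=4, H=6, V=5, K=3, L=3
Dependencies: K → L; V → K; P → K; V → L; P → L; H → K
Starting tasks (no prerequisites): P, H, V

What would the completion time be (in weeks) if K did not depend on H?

11

Before: longest chain H→K→L = 6+3+3 = 12, finish 12.
Without H→K, K's earliest start moves from 6 to 5.
The longest chain is now V→K→L = 5+3+3 = 11, so the job takes 11 weeks.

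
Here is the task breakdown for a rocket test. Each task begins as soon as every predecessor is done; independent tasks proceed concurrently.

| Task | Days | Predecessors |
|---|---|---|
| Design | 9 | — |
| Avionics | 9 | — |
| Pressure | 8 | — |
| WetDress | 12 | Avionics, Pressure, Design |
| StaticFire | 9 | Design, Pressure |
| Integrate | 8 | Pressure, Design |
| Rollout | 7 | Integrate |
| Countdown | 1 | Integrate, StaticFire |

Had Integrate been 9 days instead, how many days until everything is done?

25

Actual critical path: Design→Integrate→Rollout = 9+8+7 = 24 ⇒ 24 days.
Integrate is on the critical path; changing it to 9 makes that path 25 days.
That remains the longest chain; total 25 days.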